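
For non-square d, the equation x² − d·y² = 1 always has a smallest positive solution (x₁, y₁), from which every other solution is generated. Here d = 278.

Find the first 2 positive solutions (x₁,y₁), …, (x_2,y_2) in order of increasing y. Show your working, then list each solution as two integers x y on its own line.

[16; 1,2,16,2,1,32] for √278; ℓ=6 ⇒ convergent index 5
step 0: (16, 1)  from 16·(1,0) + (0,1)
…
step 3: (817, 49)  from 16·(50,3) + (17,1)
step 4: (1684, 101)  from 2·(817,49) + (50,3)
step 5: (2501, 150)  from 1·(1684,101) + (817,49)
(x₁, y₁) = (2501, 150);  2501² − 278·150² = 1 ✓
n=2: (2501,150)∘(2501,150) = (2501·2501+278·150·150, 2501·150+150·2501) = (12510001,750300)

2501 150
12510001 750300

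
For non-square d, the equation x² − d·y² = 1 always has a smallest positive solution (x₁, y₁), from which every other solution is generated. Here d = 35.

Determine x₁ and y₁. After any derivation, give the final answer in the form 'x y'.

6 1

[5; 1,10] for √35; ℓ=2 ⇒ convergent index 1
a_0=5:  p_0=5·1+0=5,  q_0=5·0+1=1
a_1=1:  p_1=1·5+1=6,  q_1=1·1+0=1
(x₁, y₁) = (6, 1);  6² − 35·1² = 1 ✓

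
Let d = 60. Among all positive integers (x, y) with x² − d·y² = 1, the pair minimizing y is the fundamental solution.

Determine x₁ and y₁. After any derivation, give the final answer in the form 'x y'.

31 4

√60 = [7; 1,2,1,14, …], period ℓ=4 (even) → k=3
step 0: (7, 1)  from 7·(1,0) + (0,1)
step 1: (8, 1)  from 1·(7,1) + (1,0)
step 2: (23, 3)  from 2·(8,1) + (7,1)
step 3: (31, 4)  from 1·(23,3) + (8,1)
→ (31, 4).  Check: 31²=961, 60·4²=960, difference 1.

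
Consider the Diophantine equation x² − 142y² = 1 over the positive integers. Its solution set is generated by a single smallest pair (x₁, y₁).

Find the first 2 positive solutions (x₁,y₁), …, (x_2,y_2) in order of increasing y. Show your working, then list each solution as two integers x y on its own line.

143 12
40897 3432

√142 = [11; 1,10,1,22, …], period ℓ=4 (even) → k=3
i=0: a=11 ⇒ p=11, q=1
i=1: a=1 ⇒ p=12, q=1
i=2: a=10 ⇒ p=131, q=11
i=3: a=1 ⇒ p=143, q=12
→ (143, 12).  Check: 143²=20449, 142·12²=20448, difference 1.
k=2:  x_2 = 143·143+142·12·12 = 40897,  y_2 = 143·12+12·143 = 3432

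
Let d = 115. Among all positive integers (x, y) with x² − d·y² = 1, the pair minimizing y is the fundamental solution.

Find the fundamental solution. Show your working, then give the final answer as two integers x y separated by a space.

1126 105

d=115: √d = [10; 1,2,1,1,1,1,1,2,1,20] (ℓ=10, even), read p_9/q_9
step 0: (10, 1)  from 10·(1,0) + (0,1)
…
step 4: (75, 7)  from 1·(43,4) + (32,3)
…
step 6: (193, 18)  from 1·(118,11) + (75,7)
…
step 8: (815, 76)  from 2·(311,29) + (193,18)
step 9: (1126, 105)  from 1·(815,76) + (311,29)
fundamental: x₁=1126, y₁=105  (since 1267876 − 115·11025 = 1)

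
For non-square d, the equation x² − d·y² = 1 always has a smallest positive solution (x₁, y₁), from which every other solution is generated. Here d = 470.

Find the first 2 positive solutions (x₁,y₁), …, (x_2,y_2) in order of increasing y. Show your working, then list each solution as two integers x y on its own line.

√470 → a₀=21, period (1,2,8,2,1,42); ℓ=6 even so k=5
k=0  a_k=21  p_k/q_k = 21/1
k=1  a_k=1  p_k/q_k = 22/1
k=2  a_k=2  p_k/q_k = 65/3
k=3  a_k=8  p_k/q_k = 542/25
k=4  a_k=2  p_k/q_k = 1149/53
k=5  a_k=1  p_k/q_k = 1691/78
→ (1691, 78).  Check: 1691²=2859481, 470·78²=2859480, difference 1.
(x_2, y_2) = (1691·1691 + 470·78·78, 1691·78 + 78·1691) = (5718961, 263796)

1691 78
5718961 263796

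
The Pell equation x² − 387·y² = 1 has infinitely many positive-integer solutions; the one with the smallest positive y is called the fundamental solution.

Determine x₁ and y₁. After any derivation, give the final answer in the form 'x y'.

3482 177

√387 = [19; 1,2,19,2,1,38, …], period ℓ=6 (even) → k=5
i=0: a=19 ⇒ p=19, q=1
i=1: a=1 ⇒ p=20, q=1
…
i=3: a=19 ⇒ p=1141, q=58
i=4: a=2 ⇒ p=2341, q=119
i=5: a=1 ⇒ p=3482, q=177
(x₁, y₁) = (3482, 177);  3482² − 387·177² = 1 ✓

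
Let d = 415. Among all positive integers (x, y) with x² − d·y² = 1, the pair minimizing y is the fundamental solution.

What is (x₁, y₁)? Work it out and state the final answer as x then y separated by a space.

[20; 2,1,2,4,6,…,1,2,40] for √415; ℓ=16 ⇒ convergent index 15
k=0  a_k=20  p_k/q_k = 20/1
k=1  a_k=2  p_k/q_k = 41/2
k=2  a_k=1  p_k/q_k = 61/3
k=3  a_k=2  p_k/q_k = 163/8
k=4  a_k=4  p_k/q_k = 713/35
k=5  a_k=6  p_k/q_k = 4441/218
k=6  a_k=1  p_k/q_k = 5154/253
…
k=8  a_k=3  p_k/q_k = 33939/1666
k=9  a_k=1  p_k/q_k = 43534/2137
k=10  a_k=1  p_k/q_k = 77473/3803
k=11  a_k=6  p_k/q_k = 508372/24955
k=12  a_k=4  p_k/q_k = 2110961/103623
…
k=14  a_k=1  p_k/q_k = 6841255/335824
k=15  a_k=2  p_k/q_k = 18412804/903849
(x₁, y₁) = (18412804, 903849);  18412804² − 415·903849² = 1 ✓

18412804 903849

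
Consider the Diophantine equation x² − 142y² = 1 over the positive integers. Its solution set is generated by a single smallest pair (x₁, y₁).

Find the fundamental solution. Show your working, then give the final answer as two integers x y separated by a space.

[11; 1,10,1,22] for √142; ℓ=4 ⇒ convergent index 3
step 0: (11, 1)  from 11·(1,0) + (0,1)
step 1: (12, 1)  from 1·(11,1) + (1,0)
step 2: (131, 11)  from 10·(12,1) + (11,1)
step 3: (143, 12)  from 1·(131,11) + (12,1)
(x₁, y₁) = (143, 12);  143² − 142·12² = 1 ✓

143 12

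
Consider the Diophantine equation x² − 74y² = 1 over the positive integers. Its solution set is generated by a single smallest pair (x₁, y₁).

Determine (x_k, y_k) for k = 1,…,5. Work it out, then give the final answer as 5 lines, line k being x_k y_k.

3699 430
27365201 3181140
202447753299 23534073290
1497708451540801 174105071018280
11080046922051092499 1288029291859162150

√74 = [8; 1,1,1,1,16, …], period ℓ=5 (odd) → k=9
i=0: a=8 ⇒ p=8, q=1
i=1: a=1 ⇒ p=9, q=1
…
i=3: a=1 ⇒ p=26, q=3
…
i=5: a=16 ⇒ p=714, q=83
i=6: a=1 ⇒ p=757, q=88
…
i=8: a=1 ⇒ p=2228, q=259
i=9: a=1 ⇒ p=3699, q=430
fundamental: x₁=3699, y₁=430  (since 13682601 − 74·184900 = 1)
(x_2, y_2) = (3699·3699 + 74·430·430, 3699·430 + 430·3699) = (27365201, 3181140)
(x_3, y_3) = (3699·27365201 + 74·430·3181140, 3699·3181140 + 430·27365201) = (202447753299, 23534073290)
(x_4, y_4) = (3699·202447753299 + 74·430·23534073290, 3699·23534073290 + 430·202447753299) = (1497708451540801, 174105071018280)
(x_5, y_5) = (3699·1497708451540801 + 74·430·174105071018280, 3699·174105071018280 + 430·1497708451540801) = (11080046922051092499, 1288029291859162150)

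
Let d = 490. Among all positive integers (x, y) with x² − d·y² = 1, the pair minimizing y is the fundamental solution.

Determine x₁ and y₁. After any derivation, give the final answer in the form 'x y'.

1039681 46968

√490 = [22; 7,2,1,4,4,4,1,2,7,44, …], period ℓ=10 (even) → k=9
a_0=22:  p_0=22·1+0=22,  q_0=22·0+1=1
…
a_6=4:  p_6=4·9607+2280=40708,  q_6=4·434+103=1839
…
a_8=2:  p_8=2·50315+40708=141338,  q_8=2·2273+1839=6385
a_9=7:  p_9=7·141338+50315=1039681,  q_9=7·6385+2273=46968
fundamental: x₁=1039681, y₁=46968  (since 1080936581761 − 490·2205993024 = 1)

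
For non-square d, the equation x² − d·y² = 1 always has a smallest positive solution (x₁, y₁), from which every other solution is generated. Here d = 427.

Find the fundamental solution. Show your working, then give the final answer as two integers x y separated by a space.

√427 = [20; 1,1,1,40, …], period ℓ=4 (even) → k=3
k=0  a_k=20  p_k/q_k = 20/1
k=1  a_k=1  p_k/q_k = 21/1
k=2  a_k=1  p_k/q_k = 41/2
k=3  a_k=1  p_k/q_k = 62/3
→ (62, 3).  Check: 62²=3844, 427·3²=3843, difference 1.

62 3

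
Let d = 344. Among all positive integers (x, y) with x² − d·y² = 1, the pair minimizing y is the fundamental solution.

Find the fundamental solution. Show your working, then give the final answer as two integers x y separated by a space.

[18; 1,1,4,1,3,1,4,1,1,36] for √344; ℓ=10 ⇒ convergent index 9
i=0: a=18 ⇒ p=18, q=1
…
i=3: a=4 ⇒ p=167, q=9
i=4: a=1 ⇒ p=204, q=11
…
i=6: a=1 ⇒ p=983, q=53
…
i=8: a=1 ⇒ p=5694, q=307
i=9: a=1 ⇒ p=10405, q=561
→ (10405, 561).  Check: 10405²=108264025, 344·561²=108264024, difference 1.

10405 561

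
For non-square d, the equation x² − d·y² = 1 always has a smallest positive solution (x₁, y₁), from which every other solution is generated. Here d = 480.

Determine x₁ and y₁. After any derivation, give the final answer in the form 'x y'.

241 11

d=480: √d = [21; 1,9,1,42] (ℓ=4, even), read p_3/q_3
i=0: a=21 ⇒ p=21, q=1
…
i=2: a=9 ⇒ p=219, q=10
i=3: a=1 ⇒ p=241, q=11
→ (241, 11).  Check: 241²=58081, 480·11²=58080, difference 1.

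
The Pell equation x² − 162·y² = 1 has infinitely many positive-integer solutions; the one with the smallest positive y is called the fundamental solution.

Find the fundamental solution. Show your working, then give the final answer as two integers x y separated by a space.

19601 1540

[12; 1,2,1,2,12,2,1,2,1,24] for √162; ℓ=10 ⇒ convergent index 9
a_0=12:  p_0=12·1+0=12,  q_0=12·0+1=1
…
a_5=12:  p_5=12·140+51=1731,  q_5=12·11+4=136
…
a_7=1:  p_7=1·3602+1731=5333,  q_7=1·283+136=419
a_8=2:  p_8=2·5333+3602=14268,  q_8=2·419+283=1121
a_9=1:  p_9=1·14268+5333=19601,  q_9=1·1121+419=1540
→ (19601, 1540).  Check: 19601²=384199201, 162·1540²=384199200, difference 1.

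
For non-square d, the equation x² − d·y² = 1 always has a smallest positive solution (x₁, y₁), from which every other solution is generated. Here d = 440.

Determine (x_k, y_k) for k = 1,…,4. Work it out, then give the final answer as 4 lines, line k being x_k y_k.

21 1
881 42
36981 1763
1552321 74004

[20; 1,40] for √440; ℓ=2 ⇒ convergent index 1
a_0=20:  p_0=20·1+0=20,  q_0=20·0+1=1
a_1=1:  p_1=1·20+1=21,  q_1=1·1+0=1
→ (21, 1).  Check: 21²=441, 440·1²=440, difference 1.
n=2: (21,1)∘(21,1) = (21·21+440·1·1, 21·1+1·21) = (881,42)
n=3: (881,42)∘(21,1) = (21·881+440·1·42, 21·42+1·881) = (36981,1763)
n=4: (36981,1763)∘(21,1) = (21·36981+440·1·1763, 21·1763+1·36981) = (1552321,74004)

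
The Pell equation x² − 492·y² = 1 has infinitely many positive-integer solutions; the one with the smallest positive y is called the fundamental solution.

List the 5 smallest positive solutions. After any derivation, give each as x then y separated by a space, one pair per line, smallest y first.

29767 1342
1772148577 79894628
105503093353351 4756446782010
6281021157926249857 283170302640288712
373934313510478265633287 16858260792630501398198

√492 = [22; 5,1,1,10,1,1,5,44, …], period ℓ=8 (even) → k=7
a_0=22:  p_0=22·1+0=22,  q_0=22·0+1=1
a_1=5:  p_1=5·22+1=111,  q_1=5·1+0=5
a_2=1:  p_2=1·111+22=133,  q_2=1·5+1=6
a_3=1:  p_3=1·133+111=244,  q_3=1·6+5=11
a_4=10:  p_4=10·244+133=2573,  q_4=10·11+6=116
a_5=1:  p_5=1·2573+244=2817,  q_5=1·116+11=127
a_6=1:  p_6=1·2817+2573=5390,  q_6=1·127+116=243
a_7=5:  p_7=5·5390+2817=29767,  q_7=5·243+127=1342
→ (29767, 1342).  Check: 29767²=886074289, 492·1342²=886074288, difference 1.
(29767+1342√492)^2 = 1772148577 + 79894628√492
(29767+1342√492)^3 = 105503093353351 + 4756446782010√492
(29767+1342√492)^4 = 6281021157926249857 + 283170302640288712√492
(29767+1342√492)^5 = 373934313510478265633287 + 16858260792630501398198√492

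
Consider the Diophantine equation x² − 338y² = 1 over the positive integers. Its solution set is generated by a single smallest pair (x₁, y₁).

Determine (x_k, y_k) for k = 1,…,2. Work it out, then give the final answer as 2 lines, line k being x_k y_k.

[18; 2,1,1,2,36] for √338; ℓ=5 ⇒ convergent index 9
step 0: (18, 1)  from 18·(1,0) + (0,1)
…
step 2: (55, 3)  from 1·(37,2) + (18,1)
step 3: (92, 5)  from 1·(55,3) + (37,2)
step 4: (239, 13)  from 2·(92,5) + (55,3)
…
step 8: (43958, 2391)  from 1·(26327,1432) + (17631,959)
step 9: (114243, 6214)  from 2·(43958,2391) + (26327,1432)
(x₁, y₁) = (114243, 6214);  114243² − 338·6214² = 1 ✓
(114243+6214√338)^2 = 26102926097 + 1419812004√338

114243 6214
26102926097 1419812004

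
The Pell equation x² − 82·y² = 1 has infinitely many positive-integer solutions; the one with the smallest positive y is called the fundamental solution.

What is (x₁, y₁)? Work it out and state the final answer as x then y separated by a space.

d=82: √d = [9; 18] (ℓ=1, odd), read p_1/q_1
i=0: a=9 ⇒ p=9, q=1
i=1: a=18 ⇒ p=163, q=18
fundamental: x₁=163, y₁=18  (since 26569 − 82·324 = 1)

163 18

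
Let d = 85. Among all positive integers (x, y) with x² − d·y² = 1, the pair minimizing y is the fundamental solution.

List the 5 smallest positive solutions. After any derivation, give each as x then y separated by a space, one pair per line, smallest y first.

285769 30996
163327842721 17715391848
93348068572789129 10125019625991228
53351968415791425367681 5786833466982059076816
30492677324331251603220874249 3307395226041867061019271780

d=85: √d = [9; 4,1,1,4,18] (ℓ=5, odd), read p_9/q_9
step 0: (9, 1)  from 9·(1,0) + (0,1)
step 1: (37, 4)  from 4·(9,1) + (1,0)
step 2: (46, 5)  from 1·(37,4) + (9,1)
…
step 8: (62739, 6805)  from 1·(34813,3776) + (27926,3029)
step 9: (285769, 30996)  from 4·(62739,6805) + (34813,3776)
(x₁, y₁) = (285769, 30996);  285769² − 85·30996² = 1 ✓
(285769+30996√85)^2 = 163327842721 + 17715391848√85
(285769+30996√85)^3 = 93348068572789129 + 10125019625991228√85
(285769+30996√85)^4 = 53351968415791425367681 + 5786833466982059076816√85
(285769+30996√85)^5 = 30492677324331251603220874249 + 3307395226041867061019271780√85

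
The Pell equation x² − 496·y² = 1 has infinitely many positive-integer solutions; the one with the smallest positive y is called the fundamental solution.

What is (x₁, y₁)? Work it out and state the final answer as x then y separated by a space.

4620799 207480

d=496: √d = [22; 3,1,2,4,1,…,1,3,44] (ℓ=16, even), read p_15/q_15
step 0: (22, 1)  from 22·(1,0) + (0,1)
step 1: (67, 3)  from 3·(22,1) + (1,0)
step 2: (89, 4)  from 1·(67,3) + (22,1)
step 3: (245, 11)  from 2·(89,4) + (67,3)
…
step 5: (1314, 59)  from 1·(1069,48) + (245,11)
step 6: (2383, 107)  from 1·(1314,59) + (1069,48)
step 7: (6080, 273)  from 2·(2383,107) + (1314,59)
…
step 9: (35166, 1579)  from 2·(14543,653) + (6080,273)
step 10: (49709, 2232)  from 1·(35166,1579) + (14543,653)
step 11: (84875, 3811)  from 1·(49709,2232) + (35166,1579)
step 12: (389209, 17476)  from 4·(84875,3811) + (49709,2232)
step 13: (863293, 38763)  from 2·(389209,17476) + (84875,3811)
step 14: (1252502, 56239)  from 1·(863293,38763) + (389209,17476)
step 15: (4620799, 207480)  from 3·(1252502,56239) + (863293,38763)
(x₁, y₁) = (4620799, 207480);  4620799² − 496·207480² = 1 ✓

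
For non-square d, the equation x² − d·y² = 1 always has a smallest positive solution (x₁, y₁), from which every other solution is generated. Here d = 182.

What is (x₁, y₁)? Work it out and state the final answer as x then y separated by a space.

27 2

√182 → a₀=13, period (2,26); ℓ=2 even so k=1
step 0: (13, 1)  from 13·(1,0) + (0,1)
step 1: (27, 2)  from 2·(13,1) + (1,0)
→ (27, 2).  Check: 27²=729, 182·2²=728, difference 1.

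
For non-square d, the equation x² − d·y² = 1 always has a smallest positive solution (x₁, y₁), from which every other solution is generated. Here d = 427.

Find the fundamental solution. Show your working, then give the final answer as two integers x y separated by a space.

62 3

√427 = [20; 1,1,1,40, …], period ℓ=4 (even) → k=3
k=0  a_k=20  p_k/q_k = 20/1
k=1  a_k=1  p_k/q_k = 21/1
k=2  a_k=1  p_k/q_k = 41/2
k=3  a_k=1  p_k/q_k = 62/3
(x₁, y₁) = (62, 3);  62² − 427·3² = 1 ✓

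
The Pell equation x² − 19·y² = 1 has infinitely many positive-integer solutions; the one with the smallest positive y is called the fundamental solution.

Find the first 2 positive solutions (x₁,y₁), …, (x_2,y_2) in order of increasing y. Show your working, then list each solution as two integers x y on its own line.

170 39
57799 13260

d=19: √d = [4; 2,1,3,1,2,8] (ℓ=6, even), read p_5/q_5
step 0: (4, 1)  from 4·(1,0) + (0,1)
step 1: (9, 2)  from 2·(4,1) + (1,0)
…
step 3: (48, 11)  from 3·(13,3) + (9,2)
step 4: (61, 14)  from 1·(48,11) + (13,3)
step 5: (170, 39)  from 2·(61,14) + (48,11)
fundamental: x₁=170, y₁=39  (since 28900 − 19·1521 = 1)
(170+39√19)^2 = 57799 + 13260√19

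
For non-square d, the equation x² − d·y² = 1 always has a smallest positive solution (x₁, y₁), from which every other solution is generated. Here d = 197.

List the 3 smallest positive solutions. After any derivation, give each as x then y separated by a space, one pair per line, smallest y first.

√197 = [14; 28, …], period ℓ=1 (odd) → k=1
k=0  a_k=14  p_k/q_k = 14/1
k=1  a_k=28  p_k/q_k = 393/28
(x₁, y₁) = (393, 28);  393² − 197·28² = 1 ✓
k=2:  x_2 = 393·393+197·28·28 = 308897,  y_2 = 393·28+28·393 = 22008
k=3:  x_3 = 393·308897+197·28·22008 = 242792649,  y_3 = 393·22008+28·308897 = 17298260

393 28
308897 22008
242792649 17298260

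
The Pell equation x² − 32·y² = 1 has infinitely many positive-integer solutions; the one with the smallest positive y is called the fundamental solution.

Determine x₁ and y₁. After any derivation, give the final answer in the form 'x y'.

[5; 1,1,1,10] for √32; ℓ=4 ⇒ convergent index 3
a_0=5:  p_0=5·1+0=5,  q_0=5·0+1=1
a_1=1:  p_1=1·5+1=6,  q_1=1·1+0=1
a_2=1:  p_2=1·6+5=11,  q_2=1·1+1=2
a_3=1:  p_3=1·11+6=17,  q_3=1·2+1=3
→ (17, 3).  Check: 17²=289, 32·3²=288, difference 1.

17 3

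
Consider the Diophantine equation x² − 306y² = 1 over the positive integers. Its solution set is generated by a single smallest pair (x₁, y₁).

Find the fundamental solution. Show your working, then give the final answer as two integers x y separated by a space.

d=306: √d = [17; 2,34] (ℓ=2, even), read p_1/q_1
i=0: a=17 ⇒ p=17, q=1
i=1: a=2 ⇒ p=35, q=2
(x₁, y₁) = (35, 2);  35² − 306·2² = 1 ✓

35 2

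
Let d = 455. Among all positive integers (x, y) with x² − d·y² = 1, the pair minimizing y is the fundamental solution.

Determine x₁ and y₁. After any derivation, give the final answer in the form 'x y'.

64 3

√455 → a₀=21, period (3,42); ℓ=2 even so k=1
a_0=21:  p_0=21·1+0=21,  q_0=21·0+1=1
a_1=3:  p_1=3·21+1=64,  q_1=3·1+0=3
→ (64, 3).  Check: 64²=4096, 455·3²=4095, difference 1.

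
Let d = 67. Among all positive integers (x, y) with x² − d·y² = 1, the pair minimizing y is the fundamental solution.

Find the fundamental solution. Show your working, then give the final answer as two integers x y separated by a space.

48842 5967

d=67: √d = [8; 5,2,1,1,7,1,1,2,5,16] (ℓ=10, even), read p_9/q_9
i=0: a=8 ⇒ p=8, q=1
…
i=2: a=2 ⇒ p=90, q=11
…
i=5: a=7 ⇒ p=1678, q=205
…
i=7: a=1 ⇒ p=3577, q=437
i=8: a=2 ⇒ p=9053, q=1106
i=9: a=5 ⇒ p=48842, q=5967
→ (48842, 5967).  Check: 48842²=2385540964, 67·5967²=2385540963, difference 1.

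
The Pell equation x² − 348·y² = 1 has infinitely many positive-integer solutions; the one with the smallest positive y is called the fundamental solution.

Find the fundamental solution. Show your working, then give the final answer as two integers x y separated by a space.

1567 84

[18; 1,1,1,8,1,1,1,36] for √348; ℓ=8 ⇒ convergent index 7
i=0: a=18 ⇒ p=18, q=1
i=1: a=1 ⇒ p=19, q=1
i=2: a=1 ⇒ p=37, q=2
i=3: a=1 ⇒ p=56, q=3
i=4: a=8 ⇒ p=485, q=26
i=5: a=1 ⇒ p=541, q=29
i=6: a=1 ⇒ p=1026, q=55
i=7: a=1 ⇒ p=1567, q=84
fundamental: x₁=1567, y₁=84  (since 2455489 − 348·7056 = 1)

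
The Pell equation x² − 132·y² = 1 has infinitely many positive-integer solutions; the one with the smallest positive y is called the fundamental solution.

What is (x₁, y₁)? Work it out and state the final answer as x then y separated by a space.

23 2

[11; 2,22] for √132; ℓ=2 ⇒ convergent index 1
step 0: (11, 1)  from 11·(1,0) + (0,1)
step 1: (23, 2)  from 2·(11,1) + (1,0)
→ (23, 2).  Check: 23²=529, 132·2²=528, difference 1.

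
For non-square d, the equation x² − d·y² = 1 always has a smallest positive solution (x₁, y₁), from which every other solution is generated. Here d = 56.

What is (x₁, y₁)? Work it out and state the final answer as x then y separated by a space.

15 2

d=56: √d = [7; 2,14] (ℓ=2, even), read p_1/q_1
a_0=7:  p_0=7·1+0=7,  q_0=7·0+1=1
a_1=2:  p_1=2·7+1=15,  q_1=2·1+0=2
→ (15, 2).  Check: 15²=225, 56·2²=224, difference 1.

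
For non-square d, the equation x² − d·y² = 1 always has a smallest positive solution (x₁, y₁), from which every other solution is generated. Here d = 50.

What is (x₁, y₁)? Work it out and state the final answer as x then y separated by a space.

[7; 14] for √50; ℓ=1 ⇒ convergent index 1
i=0: a=7 ⇒ p=7, q=1
i=1: a=14 ⇒ p=99, q=14
→ (99, 14).  Check: 99²=9801, 50·14²=9800, difference 1.

99 14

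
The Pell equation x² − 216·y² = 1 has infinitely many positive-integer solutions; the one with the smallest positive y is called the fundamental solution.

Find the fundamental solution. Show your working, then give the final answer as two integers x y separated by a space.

√216 = [14; 1,2,3,2,1,28, …], period ℓ=6 (even) → k=5
step 0: (14, 1)  from 14·(1,0) + (0,1)
…
step 3: (147, 10)  from 3·(44,3) + (15,1)
step 4: (338, 23)  from 2·(147,10) + (44,3)
step 5: (485, 33)  from 1·(338,23) + (147,10)
→ (485, 33).  Check: 485²=235225, 216·33²=235224, difference 1.

485 33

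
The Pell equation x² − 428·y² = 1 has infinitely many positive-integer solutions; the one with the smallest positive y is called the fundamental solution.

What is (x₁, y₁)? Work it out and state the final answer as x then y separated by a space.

1850887 89466

[20; 1,2,4,1,5,10,5,1,4,2,1,40] for √428; ℓ=12 ⇒ convergent index 11
a_0=20:  p_0=20·1+0=20,  q_0=20·0+1=1
a_1=1:  p_1=1·20+1=21,  q_1=1·1+0=1
a_2=2:  p_2=2·21+20=62,  q_2=2·1+1=3
…
a_5=5:  p_5=5·331+269=1924,  q_5=5·16+13=93
a_6=10:  p_6=10·1924+331=19571,  q_6=10·93+16=946
…
a_8=1:  p_8=1·99779+19571=119350,  q_8=1·4823+946=5769
a_9=4:  p_9=4·119350+99779=577179,  q_9=4·5769+4823=27899
a_10=2:  p_10=2·577179+119350=1273708,  q_10=2·27899+5769=61567
a_11=1:  p_11=1·1273708+577179=1850887,  q_11=1·61567+27899=89466
→ (1850887, 89466).  Check: 1850887²=3425782686769, 428·89466²=3425782686768, difference 1.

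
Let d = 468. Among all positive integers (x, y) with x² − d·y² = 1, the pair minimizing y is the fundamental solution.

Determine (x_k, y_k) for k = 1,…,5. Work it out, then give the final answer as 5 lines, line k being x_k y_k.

649 30
842401 38940
1093435849 50544090
1419278889601 65606189880
1842222905266249 85156783920150

√468 → a₀=21, period (1,1,1,2,1,1,1,42); ℓ=8 even so k=7
a_0=21:  p_0=21·1+0=21,  q_0=21·0+1=1
a_1=1:  p_1=1·21+1=22,  q_1=1·1+0=1
a_2=1:  p_2=1·22+21=43,  q_2=1·1+1=2
a_3=1:  p_3=1·43+22=65,  q_3=1·2+1=3
…
a_5=1:  p_5=1·173+65=238,  q_5=1·8+3=11
a_6=1:  p_6=1·238+173=411,  q_6=1·11+8=19
a_7=1:  p_7=1·411+238=649,  q_7=1·19+11=30
→ (649, 30).  Check: 649²=421201, 468·30²=421200, difference 1.
(649+30√468)^2 = 842401 + 38940√468
(649+30√468)^3 = 1093435849 + 50544090√468
(649+30√468)^4 = 1419278889601 + 65606189880√468
(649+30√468)^5 = 1842222905266249 + 85156783920150√468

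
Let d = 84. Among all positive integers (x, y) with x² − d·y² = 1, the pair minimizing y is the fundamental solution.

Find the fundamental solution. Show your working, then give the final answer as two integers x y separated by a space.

√84 → a₀=9, period (6,18); ℓ=2 even so k=1
step 0: (9, 1)  from 9·(1,0) + (0,1)
step 1: (55, 6)  from 6·(9,1) + (1,0)
(x₁, y₁) = (55, 6);  55² − 84·6² = 1 ✓

55 6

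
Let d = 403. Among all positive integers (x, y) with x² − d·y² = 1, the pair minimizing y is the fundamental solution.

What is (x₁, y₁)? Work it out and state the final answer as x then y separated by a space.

√403 → a₀=20, period (13,2,1,3,1,3,1,2,13,40); ℓ=10 even so k=9
k=0  a_k=20  p_k/q_k = 20/1
k=1  a_k=13  p_k/q_k = 261/13
k=2  a_k=2  p_k/q_k = 542/27
k=3  a_k=1  p_k/q_k = 803/40
…
k=5  a_k=1  p_k/q_k = 3754/187
k=6  a_k=3  p_k/q_k = 14213/708
…
k=8  a_k=2  p_k/q_k = 50147/2498
k=9  a_k=13  p_k/q_k = 669878/33369
(x₁, y₁) = (669878, 33369);  669878² − 403·33369² = 1 ✓

669878 33369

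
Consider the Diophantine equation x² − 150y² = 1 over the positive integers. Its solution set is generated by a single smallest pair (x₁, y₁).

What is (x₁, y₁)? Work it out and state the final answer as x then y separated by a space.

49 4

√150 = [12; 4,24, …], period ℓ=2 (even) → k=1
i=0: a=12 ⇒ p=12, q=1
i=1: a=4 ⇒ p=49, q=4
fundamental: x₁=49, y₁=4  (since 2401 − 150·16 = 1)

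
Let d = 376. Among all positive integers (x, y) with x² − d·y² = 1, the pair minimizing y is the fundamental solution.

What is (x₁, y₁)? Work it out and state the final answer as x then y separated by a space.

2143295 110532

[19; 2,1,1,3,1,…,1,2,38] for √376; ℓ=16 ⇒ convergent index 15
i=0: a=19 ⇒ p=19, q=1
…
i=4: a=3 ⇒ p=349, q=18
…
i=8: a=4 ⇒ p=12953, q=668
i=9: a=2 ⇒ p=28834, q=1487
…
i=11: a=1 ⇒ p=99455, q=5129
i=12: a=3 ⇒ p=368986, q=19029
…
i=14: a=1 ⇒ p=837427, q=43187
i=15: a=2 ⇒ p=2143295, q=110532
fundamental: x₁=2143295, y₁=110532  (since 4593713457025 − 376·12217323024 = 1)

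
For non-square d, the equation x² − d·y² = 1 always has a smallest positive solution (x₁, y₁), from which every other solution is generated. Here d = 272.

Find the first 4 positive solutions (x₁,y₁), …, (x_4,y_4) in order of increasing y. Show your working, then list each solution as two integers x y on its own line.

d=272: √d = [16; 2,32] (ℓ=2, even), read p_1/q_1
step 0: (16, 1)  from 16·(1,0) + (0,1)
step 1: (33, 2)  from 2·(16,1) + (1,0)
(x₁, y₁) = (33, 2);  33² − 272·2² = 1 ✓
k=2:  x_2 = 33·33+272·2·2 = 2177,  y_2 = 33·2+2·33 = 132
k=3:  x_3 = 33·2177+272·2·132 = 143649,  y_3 = 33·132+2·2177 = 8710
k=4:  x_4 = 33·143649+272·2·8710 = 9478657,  y_4 = 33·8710+2·143649 = 574728

33 2
2177 132
143649 8710
9478657 574728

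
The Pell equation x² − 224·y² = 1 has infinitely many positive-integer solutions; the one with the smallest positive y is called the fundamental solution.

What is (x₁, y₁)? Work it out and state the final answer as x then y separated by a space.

√224 = [14; 1,28, …], period ℓ=2 (even) → k=1
a_0=14:  p_0=14·1+0=14,  q_0=14·0+1=1
a_1=1:  p_1=1·14+1=15,  q_1=1·1+0=1
(x₁, y₁) = (15, 1);  15² − 224·1² = 1 ✓

15 1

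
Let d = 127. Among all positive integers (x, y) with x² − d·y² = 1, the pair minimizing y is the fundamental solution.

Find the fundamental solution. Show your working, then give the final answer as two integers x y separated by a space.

4730624 419775

√127 → a₀=11, period (3,1,2,2,7,11,7,2,2,1,3,22); ℓ=12 even so k=11
a_0=11:  p_0=11·1+0=11,  q_0=11·0+1=1
…
a_3=2:  p_3=2·45+34=124,  q_3=2·4+3=11
a_4=2:  p_4=2·124+45=293,  q_4=2·11+4=26
…
a_6=11:  p_6=11·2175+293=24218,  q_6=11·193+26=2149
a_7=7:  p_7=7·24218+2175=171701,  q_7=7·2149+193=15236
a_8=2:  p_8=2·171701+24218=367620,  q_8=2·15236+2149=32621
a_9=2:  p_9=2·367620+171701=906941,  q_9=2·32621+15236=80478
a_10=1:  p_10=1·906941+367620=1274561,  q_10=1·80478+32621=113099
a_11=3:  p_11=3·1274561+906941=4730624,  q_11=3·113099+80478=419775
(x₁, y₁) = (4730624, 419775);  4730624² − 127·419775² = 1 ✓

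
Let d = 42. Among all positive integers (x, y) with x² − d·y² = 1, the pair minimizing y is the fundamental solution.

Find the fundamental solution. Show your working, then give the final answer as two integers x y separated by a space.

[6; 2,12] for √42; ℓ=2 ⇒ convergent index 1
a_0=6:  p_0=6·1+0=6,  q_0=6·0+1=1
a_1=2:  p_1=2·6+1=13,  q_1=2·1+0=2
→ (13, 2).  Check: 13²=169, 42·2²=168, difference 1.

13 2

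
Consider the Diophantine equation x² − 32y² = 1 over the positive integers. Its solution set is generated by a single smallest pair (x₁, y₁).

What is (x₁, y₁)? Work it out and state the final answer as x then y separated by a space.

[5; 1,1,1,10] for √32; ℓ=4 ⇒ convergent index 3
a_0=5:  p_0=5·1+0=5,  q_0=5·0+1=1
a_1=1:  p_1=1·5+1=6,  q_1=1·1+0=1
a_2=1:  p_2=1·6+5=11,  q_2=1·1+1=2
a_3=1:  p_3=1·11+6=17,  q_3=1·2+1=3
→ (17, 3).  Check: 17²=289, 32·3²=288, difference 1.

17 3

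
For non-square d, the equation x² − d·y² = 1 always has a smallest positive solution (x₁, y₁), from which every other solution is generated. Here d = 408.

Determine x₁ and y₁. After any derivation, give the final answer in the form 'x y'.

[20; 5,40] for √408; ℓ=2 ⇒ convergent index 1
k=0  a_k=20  p_k/q_k = 20/1
k=1  a_k=5  p_k/q_k = 101/5
→ (101, 5).  Check: 101²=10201, 408·5²=10200, difference 1.

101 5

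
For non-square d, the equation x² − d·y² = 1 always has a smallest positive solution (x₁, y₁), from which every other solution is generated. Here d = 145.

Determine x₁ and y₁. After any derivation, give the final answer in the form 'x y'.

289 24

d=145: √d = [12; 24] (ℓ=1, odd), read p_1/q_1
a_0=12:  p_0=12·1+0=12,  q_0=12·0+1=1
a_1=24:  p_1=24·12+1=289,  q_1=24·1+0=24
→ (289, 24).  Check: 289²=83521, 145·24²=83520, difference 1.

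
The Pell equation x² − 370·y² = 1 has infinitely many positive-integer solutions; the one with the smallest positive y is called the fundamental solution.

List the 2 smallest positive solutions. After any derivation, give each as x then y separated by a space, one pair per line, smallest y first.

213859 11118
91471343761 4755368724

d=370: √d = [19; 4,4,38] (ℓ=3, odd), read p_5/q_5
step 0: (19, 1)  from 19·(1,0) + (0,1)
step 1: (77, 4)  from 4·(19,1) + (1,0)
…
step 4: (50339, 2617)  from 4·(12503,650) + (327,17)
step 5: (213859, 11118)  from 4·(50339,2617) + (12503,650)
fundamental: x₁=213859, y₁=11118  (since 45735671881 − 370·123609924 = 1)
k=2:  x_2 = 213859·213859+370·11118·11118 = 91471343761,  y_2 = 213859·11118+11118·213859 = 4755368724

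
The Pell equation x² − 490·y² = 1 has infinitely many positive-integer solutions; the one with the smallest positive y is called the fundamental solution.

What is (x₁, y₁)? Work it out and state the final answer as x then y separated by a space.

√490 → a₀=22, period (7,2,1,4,4,4,1,2,7,44); ℓ=10 even so k=9
step 0: (22, 1)  from 22·(1,0) + (0,1)
step 1: (155, 7)  from 7·(22,1) + (1,0)
…
step 8: (141338, 6385)  from 2·(50315,2273) + (40708,1839)
step 9: (1039681, 46968)  from 7·(141338,6385) + (50315,2273)
fundamental: x₁=1039681, y₁=46968  (since 1080936581761 − 490·2205993024 = 1)

1039681 46968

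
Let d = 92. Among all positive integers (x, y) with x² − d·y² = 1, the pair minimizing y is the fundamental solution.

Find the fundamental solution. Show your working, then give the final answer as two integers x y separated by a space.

1151 120

√92 = [9; 1,1,2,4,2,1,1,18, …], period ℓ=8 (even) → k=7
k=0  a_k=9  p_k/q_k = 9/1
…
k=3  a_k=2  p_k/q_k = 48/5
k=4  a_k=4  p_k/q_k = 211/22
…
k=6  a_k=1  p_k/q_k = 681/71
k=7  a_k=1  p_k/q_k = 1151/120
(x₁, y₁) = (1151, 120);  1151² − 92·120² = 1 ✓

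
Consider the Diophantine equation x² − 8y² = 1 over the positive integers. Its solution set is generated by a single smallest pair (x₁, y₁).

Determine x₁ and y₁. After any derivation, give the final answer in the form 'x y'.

√8 = [2; 1,4, …], period ℓ=2 (even) → k=1
step 0: (2, 1)  from 2·(1,0) + (0,1)
step 1: (3, 1)  from 1·(2,1) + (1,0)
(x₁, y₁) = (3, 1);  3² − 8·1² = 1 ✓

3 1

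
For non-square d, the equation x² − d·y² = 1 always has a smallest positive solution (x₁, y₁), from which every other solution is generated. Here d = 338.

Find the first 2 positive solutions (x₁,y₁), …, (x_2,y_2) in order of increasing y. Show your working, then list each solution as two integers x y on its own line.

d=338: √d = [18; 2,1,1,2,36] (ℓ=5, odd), read p_9/q_9
k=0  a_k=18  p_k/q_k = 18/1
…
k=2  a_k=1  p_k/q_k = 55/3
…
k=4  a_k=2  p_k/q_k = 239/13
…
k=6  a_k=2  p_k/q_k = 17631/959
k=7  a_k=1  p_k/q_k = 26327/1432
k=8  a_k=1  p_k/q_k = 43958/2391
k=9  a_k=2  p_k/q_k = 114243/6214
→ (114243, 6214).  Check: 114243²=13051463049, 338·6214²=13051463048, difference 1.
n=2: (114243,6214)∘(114243,6214) = (114243·114243+338·6214·6214, 114243·6214+6214·114243) = (26102926097,1419812004)

114243 6214
26102926097 1419812004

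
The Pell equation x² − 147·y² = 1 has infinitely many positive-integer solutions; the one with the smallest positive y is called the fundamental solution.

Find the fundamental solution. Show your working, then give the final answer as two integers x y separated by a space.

97 8

√147 → a₀=12, period (8,24); ℓ=2 even so k=1
a_0=12:  p_0=12·1+0=12,  q_0=12·0+1=1
a_1=8:  p_1=8·12+1=97,  q_1=8·1+0=8
(x₁, y₁) = (97, 8);  97² − 147·8² = 1 ✓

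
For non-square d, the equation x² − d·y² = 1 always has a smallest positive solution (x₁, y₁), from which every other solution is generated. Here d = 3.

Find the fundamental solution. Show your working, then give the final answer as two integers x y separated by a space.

2 1

√3 → a₀=1, period (1,2); ℓ=2 even so k=1
step 0: (1, 1)  from 1·(1,0) + (0,1)
step 1: (2, 1)  from 1·(1,1) + (1,0)
fundamental: x₁=2, y₁=1  (since 4 − 3·1 = 1)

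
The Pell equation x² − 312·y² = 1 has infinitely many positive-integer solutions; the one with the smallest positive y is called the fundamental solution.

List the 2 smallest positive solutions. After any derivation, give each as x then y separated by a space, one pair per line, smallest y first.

√312 = [17; 1,1,1,34, …], period ℓ=4 (even) → k=3
a_0=17:  p_0=17·1+0=17,  q_0=17·0+1=1
…
a_2=1:  p_2=1·18+17=35,  q_2=1·1+1=2
a_3=1:  p_3=1·35+18=53,  q_3=1·2+1=3
→ (53, 3).  Check: 53²=2809, 312·3²=2808, difference 1.
(x_2, y_2) = (53·53 + 312·3·3, 53·3 + 3·53) = (5617, 318)

53 3
5617 318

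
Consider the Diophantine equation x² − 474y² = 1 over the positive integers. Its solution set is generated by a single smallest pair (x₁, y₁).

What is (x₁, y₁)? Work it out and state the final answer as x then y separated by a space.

193549 8890

d=474: √d = [21; 1,3,2,1,1,…,3,1,42] (ℓ=14, even), read p_13/q_13
step 0: (21, 1)  from 21·(1,0) + (0,1)
step 1: (22, 1)  from 1·(21,1) + (1,0)
step 2: (87, 4)  from 3·(22,1) + (21,1)
step 3: (196, 9)  from 2·(87,4) + (22,1)
…
step 6: (762, 35)  from 1·(479,22) + (283,13)
step 7: (5051, 232)  from 6·(762,35) + (479,22)
step 8: (5813, 267)  from 1·(5051,232) + (762,35)
step 9: (10864, 499)  from 1·(5813,267) + (5051,232)
step 10: (16677, 766)  from 1·(10864,499) + (5813,267)
step 11: (44218, 2031)  from 2·(16677,766) + (10864,499)
step 12: (149331, 6859)  from 3·(44218,2031) + (16677,766)
step 13: (193549, 8890)  from 1·(149331,6859) + (44218,2031)
→ (193549, 8890).  Check: 193549²=37461215401, 474·8890²=37461215400, difference 1.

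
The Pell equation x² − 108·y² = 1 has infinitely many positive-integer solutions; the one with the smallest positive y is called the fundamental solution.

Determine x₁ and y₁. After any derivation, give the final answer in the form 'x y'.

1351 130

d=108: √d = [10; 2,1,1,4,1,1,2,20] (ℓ=8, even), read p_7/q_7
k=0  a_k=10  p_k/q_k = 10/1
…
k=3  a_k=1  p_k/q_k = 52/5
…
k=5  a_k=1  p_k/q_k = 291/28
k=6  a_k=1  p_k/q_k = 530/51
k=7  a_k=2  p_k/q_k = 1351/130
fundamental: x₁=1351, y₁=130  (since 1825201 − 108·16900 = 1)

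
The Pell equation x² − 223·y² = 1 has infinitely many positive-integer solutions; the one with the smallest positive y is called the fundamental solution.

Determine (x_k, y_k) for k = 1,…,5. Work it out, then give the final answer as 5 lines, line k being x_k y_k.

√223 = [14; 1,13,1,28, …], period ℓ=4 (even) → k=3
a_0=14:  p_0=14·1+0=14,  q_0=14·0+1=1
a_1=1:  p_1=1·14+1=15,  q_1=1·1+0=1
a_2=13:  p_2=13·15+14=209,  q_2=13·1+1=14
a_3=1:  p_3=1·209+15=224,  q_3=1·14+1=15
fundamental: x₁=224, y₁=15  (since 50176 − 223·225 = 1)
n=2: (224,15)∘(224,15) = (224·224+223·15·15, 224·15+15·224) = (100351,6720)
n=3: (100351,6720)∘(224,15) = (224·100351+223·15·6720, 224·6720+15·100351) = (44957024,3010545)
n=4: (44957024,3010545)∘(224,15) = (224·44957024+223·15·3010545, 224·3010545+15·44957024) = (20140646401,1348717440)
n=5: (20140646401,1348717440)∘(224,15) = (224·20140646401+223·15·1348717440, 224·1348717440+15·20140646401) = (9022964630624,604222402575)

224 15
100351 6720
44957024 3010545
20140646401 1348717440
9022964630624 604222402575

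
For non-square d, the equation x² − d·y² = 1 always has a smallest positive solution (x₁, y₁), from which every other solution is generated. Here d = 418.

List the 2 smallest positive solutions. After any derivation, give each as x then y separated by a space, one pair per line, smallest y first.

d=418: √d = [20; 2,4,20,4,2,40] (ℓ=6, even), read p_5/q_5
k=0  a_k=20  p_k/q_k = 20/1
…
k=2  a_k=4  p_k/q_k = 184/9
…
k=4  a_k=4  p_k/q_k = 15068/737
k=5  a_k=2  p_k/q_k = 33857/1656
fundamental: x₁=33857, y₁=1656  (since 1146296449 − 418·2742336 = 1)
(x_2, y_2) = (33857·33857 + 418·1656·1656, 33857·1656 + 1656·33857) = (2292592897, 112134384)

33857 1656
2292592897 112134384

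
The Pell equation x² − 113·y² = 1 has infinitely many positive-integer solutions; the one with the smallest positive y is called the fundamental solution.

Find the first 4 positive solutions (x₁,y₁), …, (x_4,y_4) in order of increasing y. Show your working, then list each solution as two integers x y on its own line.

√113 = [10; 1,1,1,2,2,1,1,1,20, …], period ℓ=9 (odd) → k=17
k=0  a_k=10  p_k/q_k = 10/1
…
k=2  a_k=1  p_k/q_k = 21/2
k=3  a_k=1  p_k/q_k = 32/3
k=4  a_k=2  p_k/q_k = 85/8
k=5  a_k=2  p_k/q_k = 202/19
k=6  a_k=1  p_k/q_k = 287/27
…
k=8  a_k=1  p_k/q_k = 776/73
…
k=10  a_k=1  p_k/q_k = 16785/1579
…
k=16  a_k=1  p_k/q_k = 758918/71393
k=17  a_k=1  p_k/q_k = 1204353/113296
→ (1204353, 113296).  Check: 1204353²=1450466148609, 113·113296²=1450466148608, difference 1.
(1204353+113296√113)^2 = 2900932297217 + 272896754976√113
(1204353+113296√113)^3 = 6987493029899166849 + 657328051091107760√113
(1204353+113296√113)^4 = 16830816386073401651890177 + 1583310020631184911403584√113

1204353 113296
2900932297217 272896754976
6987493029899166849 657328051091107760
16830816386073401651890177 1583310020631184911403584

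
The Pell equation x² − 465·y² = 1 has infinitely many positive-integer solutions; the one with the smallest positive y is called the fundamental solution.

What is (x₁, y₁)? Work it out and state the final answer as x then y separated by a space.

15871 736

√465 = [21; 1,1,3,2,2,2,3,1,1,42, …], period ℓ=10 (even) → k=9
k=0  a_k=21  p_k/q_k = 21/1
…
k=4  a_k=2  p_k/q_k = 345/16
…
k=8  a_k=1  p_k/q_k = 8949/415
k=9  a_k=1  p_k/q_k = 15871/736
(x₁, y₁) = (15871, 736);  15871² − 465·736² = 1 ✓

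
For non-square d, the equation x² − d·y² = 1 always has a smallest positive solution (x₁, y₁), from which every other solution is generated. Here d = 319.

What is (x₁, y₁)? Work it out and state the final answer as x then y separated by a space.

12901780 722361

√319 = [17; 1,6,5,1,4,…,6,1,34, …], period ℓ=14 (even) → k=13
k=0  a_k=17  p_k/q_k = 17/1
k=1  a_k=1  p_k/q_k = 18/1
k=2  a_k=6  p_k/q_k = 125/7
k=3  a_k=5  p_k/q_k = 643/36
…
k=8  a_k=3  p_k/q_k = 58797/3292
…
k=10  a_k=1  p_k/q_k = 309613/17335
k=11  a_k=5  p_k/q_k = 1798881/100718
k=12  a_k=6  p_k/q_k = 11102899/621643
k=13  a_k=1  p_k/q_k = 12901780/722361
(x₁, y₁) = (12901780, 722361);  12901780² − 319·722361² = 1 ✓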